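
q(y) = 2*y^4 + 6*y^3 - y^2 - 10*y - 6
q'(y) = 8*y^3 + 18*y^2 - 2*y - 10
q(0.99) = -9.14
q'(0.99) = 13.42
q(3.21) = 362.40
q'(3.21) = 433.66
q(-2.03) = -6.05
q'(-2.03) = 1.31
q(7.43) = 8420.69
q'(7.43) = 4250.21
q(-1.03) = -1.07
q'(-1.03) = 2.41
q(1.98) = 47.59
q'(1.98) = 118.71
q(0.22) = -8.18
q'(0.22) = -9.48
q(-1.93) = -5.81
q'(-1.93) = 3.40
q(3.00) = 279.00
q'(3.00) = 362.00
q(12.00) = 51570.00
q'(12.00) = 16382.00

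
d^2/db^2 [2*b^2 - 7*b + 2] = 4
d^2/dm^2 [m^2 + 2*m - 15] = 2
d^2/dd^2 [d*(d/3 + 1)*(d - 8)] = 2*d - 10/3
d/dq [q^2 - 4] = 2*q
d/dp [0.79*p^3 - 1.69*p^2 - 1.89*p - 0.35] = 2.37*p^2 - 3.38*p - 1.89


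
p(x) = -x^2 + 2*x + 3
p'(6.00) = -10.00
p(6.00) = -21.00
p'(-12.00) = 26.00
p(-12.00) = -165.00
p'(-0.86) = 3.72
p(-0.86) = 0.54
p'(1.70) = -1.40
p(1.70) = 3.51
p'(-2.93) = 7.86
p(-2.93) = -11.44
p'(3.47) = -4.94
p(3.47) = -2.10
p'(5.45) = -8.90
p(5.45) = -15.80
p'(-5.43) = 12.86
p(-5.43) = -37.34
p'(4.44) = -6.88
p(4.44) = -7.83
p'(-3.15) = 8.30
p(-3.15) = -13.22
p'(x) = 2 - 2*x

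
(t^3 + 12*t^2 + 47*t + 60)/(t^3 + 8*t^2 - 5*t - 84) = (t^2 + 8*t + 15)/(t^2 + 4*t - 21)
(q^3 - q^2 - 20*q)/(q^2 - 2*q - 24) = q*(q - 5)/(q - 6)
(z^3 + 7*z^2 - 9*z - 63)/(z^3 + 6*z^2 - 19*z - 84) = (z - 3)/(z - 4)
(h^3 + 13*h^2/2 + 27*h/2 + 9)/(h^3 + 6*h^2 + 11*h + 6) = (h + 3/2)/(h + 1)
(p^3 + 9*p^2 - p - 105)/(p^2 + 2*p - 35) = (p^2 + 2*p - 15)/(p - 5)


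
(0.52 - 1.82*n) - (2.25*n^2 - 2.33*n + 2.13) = -2.25*n^2 + 0.51*n - 1.61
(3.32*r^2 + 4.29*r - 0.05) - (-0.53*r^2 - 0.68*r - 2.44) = 3.85*r^2 + 4.97*r + 2.39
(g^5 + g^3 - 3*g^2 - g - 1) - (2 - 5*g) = g^5 + g^3 - 3*g^2 + 4*g - 3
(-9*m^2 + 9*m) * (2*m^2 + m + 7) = -18*m^4 + 9*m^3 - 54*m^2 + 63*m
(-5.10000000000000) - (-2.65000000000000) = -2.45000000000000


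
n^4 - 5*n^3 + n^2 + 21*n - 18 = (n - 3)^2*(n - 1)*(n + 2)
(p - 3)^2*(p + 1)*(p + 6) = p^4 + p^3 - 27*p^2 + 27*p + 54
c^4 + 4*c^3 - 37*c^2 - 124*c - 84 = (c - 6)*(c + 1)*(c + 2)*(c + 7)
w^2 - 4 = (w - 2)*(w + 2)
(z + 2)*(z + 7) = z^2 + 9*z + 14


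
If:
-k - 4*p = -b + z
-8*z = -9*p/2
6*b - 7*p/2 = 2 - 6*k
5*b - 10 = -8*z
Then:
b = 2542/1667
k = -1473/1667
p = 880/1667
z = 495/1667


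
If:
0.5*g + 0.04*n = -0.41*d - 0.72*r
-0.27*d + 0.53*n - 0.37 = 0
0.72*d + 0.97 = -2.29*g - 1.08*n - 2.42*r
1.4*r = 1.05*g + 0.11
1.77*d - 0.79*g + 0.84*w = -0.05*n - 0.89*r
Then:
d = 3.69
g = -1.61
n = 2.58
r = -1.13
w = -8.24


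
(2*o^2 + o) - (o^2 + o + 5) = o^2 - 5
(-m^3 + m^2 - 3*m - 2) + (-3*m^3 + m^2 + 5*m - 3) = -4*m^3 + 2*m^2 + 2*m - 5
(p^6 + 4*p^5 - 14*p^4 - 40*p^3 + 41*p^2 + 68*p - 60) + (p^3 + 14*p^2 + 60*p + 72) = p^6 + 4*p^5 - 14*p^4 - 39*p^3 + 55*p^2 + 128*p + 12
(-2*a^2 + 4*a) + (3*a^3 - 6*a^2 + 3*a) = 3*a^3 - 8*a^2 + 7*a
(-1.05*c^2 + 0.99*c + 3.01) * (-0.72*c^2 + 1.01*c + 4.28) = 0.756*c^4 - 1.7733*c^3 - 5.6613*c^2 + 7.2773*c + 12.8828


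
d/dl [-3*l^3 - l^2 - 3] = l*(-9*l - 2)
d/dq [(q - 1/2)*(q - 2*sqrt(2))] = 2*q - 2*sqrt(2) - 1/2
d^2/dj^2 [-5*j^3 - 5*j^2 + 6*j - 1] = -30*j - 10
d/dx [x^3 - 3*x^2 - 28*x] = 3*x^2 - 6*x - 28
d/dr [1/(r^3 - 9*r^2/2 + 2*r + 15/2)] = 4*(-3*r^2 + 9*r - 2)/(2*r^3 - 9*r^2 + 4*r + 15)^2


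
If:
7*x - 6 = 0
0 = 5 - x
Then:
No Solution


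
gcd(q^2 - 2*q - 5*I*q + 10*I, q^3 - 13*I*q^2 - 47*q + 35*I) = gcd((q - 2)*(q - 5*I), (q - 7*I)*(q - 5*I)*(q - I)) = q - 5*I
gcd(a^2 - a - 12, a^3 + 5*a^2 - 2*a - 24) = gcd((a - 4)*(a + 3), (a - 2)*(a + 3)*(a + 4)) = a + 3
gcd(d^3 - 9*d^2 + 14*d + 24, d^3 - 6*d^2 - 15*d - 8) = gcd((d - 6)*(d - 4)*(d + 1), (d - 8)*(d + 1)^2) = d + 1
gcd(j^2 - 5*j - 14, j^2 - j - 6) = j + 2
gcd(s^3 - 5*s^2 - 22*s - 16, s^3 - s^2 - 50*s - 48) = s^2 - 7*s - 8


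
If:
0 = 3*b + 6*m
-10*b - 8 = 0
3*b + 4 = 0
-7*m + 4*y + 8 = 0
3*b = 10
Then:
No Solution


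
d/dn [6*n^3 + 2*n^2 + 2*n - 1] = 18*n^2 + 4*n + 2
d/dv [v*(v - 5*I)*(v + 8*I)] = 3*v^2 + 6*I*v + 40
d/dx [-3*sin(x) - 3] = -3*cos(x)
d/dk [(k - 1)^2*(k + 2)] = 3*k^2 - 3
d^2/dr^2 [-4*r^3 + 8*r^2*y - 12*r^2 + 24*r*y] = -24*r + 16*y - 24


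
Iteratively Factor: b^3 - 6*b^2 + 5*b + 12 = (b - 3)*(b^2 - 3*b - 4) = (b - 3)*(b + 1)*(b - 4)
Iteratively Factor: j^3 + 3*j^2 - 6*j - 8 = (j + 1)*(j^2 + 2*j - 8) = (j + 1)*(j + 4)*(j - 2)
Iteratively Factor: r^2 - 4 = (r + 2)*(r - 2)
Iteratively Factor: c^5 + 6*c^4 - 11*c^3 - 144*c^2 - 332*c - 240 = (c - 5)*(c^4 + 11*c^3 + 44*c^2 + 76*c + 48) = (c - 5)*(c + 4)*(c^3 + 7*c^2 + 16*c + 12) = (c - 5)*(c + 2)*(c + 4)*(c^2 + 5*c + 6) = (c - 5)*(c + 2)^2*(c + 4)*(c + 3)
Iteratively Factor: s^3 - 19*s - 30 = (s + 3)*(s^2 - 3*s - 10) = (s - 5)*(s + 3)*(s + 2)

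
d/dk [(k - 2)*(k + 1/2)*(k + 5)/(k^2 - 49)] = (2*k^4 - 277*k^2 - 666*k + 833)/(2*(k^4 - 98*k^2 + 2401))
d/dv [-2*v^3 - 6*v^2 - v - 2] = -6*v^2 - 12*v - 1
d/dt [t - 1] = 1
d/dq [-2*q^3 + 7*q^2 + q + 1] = -6*q^2 + 14*q + 1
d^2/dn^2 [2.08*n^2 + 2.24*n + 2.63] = 4.16000000000000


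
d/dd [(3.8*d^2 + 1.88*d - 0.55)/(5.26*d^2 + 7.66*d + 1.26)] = (19.2192*d^2 + 15.362*d + 6.5818)/(27.6676*d^4 + 80.5832*d^3 + 71.9308*d^2 + 19.3032*d + 1.5876)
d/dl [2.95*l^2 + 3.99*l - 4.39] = 5.9*l + 3.99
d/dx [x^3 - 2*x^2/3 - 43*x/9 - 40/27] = 3*x^2 - 4*x/3 - 43/9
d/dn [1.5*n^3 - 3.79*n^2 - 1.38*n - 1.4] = 4.5*n^2 - 7.58*n - 1.38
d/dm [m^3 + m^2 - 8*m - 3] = 3*m^2 + 2*m - 8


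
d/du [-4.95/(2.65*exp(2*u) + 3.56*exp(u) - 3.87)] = (26.235*exp(u) + 17.622)*exp(u)/(2.65*exp(2*u) + 3.56*exp(u) - 3.87)^2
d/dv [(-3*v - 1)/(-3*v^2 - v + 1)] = (9*v^2 + 3*v - (3*v + 1)*(6*v + 1) - 3)/(3*v^2 + v - 1)^2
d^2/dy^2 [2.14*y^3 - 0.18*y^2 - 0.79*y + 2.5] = 12.84*y - 0.36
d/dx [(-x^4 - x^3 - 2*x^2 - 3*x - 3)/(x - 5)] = (-3*x^4 + 18*x^3 + 13*x^2 + 20*x + 18)/(x^2 - 10*x + 25)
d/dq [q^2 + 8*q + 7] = 2*q + 8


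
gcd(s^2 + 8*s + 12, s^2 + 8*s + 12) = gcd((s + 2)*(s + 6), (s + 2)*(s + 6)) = s^2 + 8*s + 12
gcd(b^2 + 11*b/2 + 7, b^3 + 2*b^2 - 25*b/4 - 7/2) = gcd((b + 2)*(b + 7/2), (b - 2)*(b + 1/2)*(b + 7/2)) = b + 7/2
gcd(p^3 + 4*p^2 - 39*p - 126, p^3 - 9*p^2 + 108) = p^2 - 3*p - 18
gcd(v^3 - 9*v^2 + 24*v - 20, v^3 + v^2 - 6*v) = v - 2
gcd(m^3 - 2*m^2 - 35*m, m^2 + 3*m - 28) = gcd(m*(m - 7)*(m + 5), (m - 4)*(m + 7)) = 1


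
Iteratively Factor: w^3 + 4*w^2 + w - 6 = (w - 1)*(w^2 + 5*w + 6) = (w - 1)*(w + 2)*(w + 3)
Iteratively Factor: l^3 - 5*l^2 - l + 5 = (l - 1)*(l^2 - 4*l - 5) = (l - 5)*(l - 1)*(l + 1)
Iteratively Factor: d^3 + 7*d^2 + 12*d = (d + 4)*(d^2 + 3*d) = (d + 3)*(d + 4)*(d)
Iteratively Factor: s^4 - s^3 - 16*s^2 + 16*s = (s + 4)*(s^3 - 5*s^2 + 4*s) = (s - 4)*(s + 4)*(s^2 - s) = s*(s - 4)*(s + 4)*(s - 1)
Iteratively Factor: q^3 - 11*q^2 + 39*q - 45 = (q - 3)*(q^2 - 8*q + 15) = (q - 3)^2*(q - 5)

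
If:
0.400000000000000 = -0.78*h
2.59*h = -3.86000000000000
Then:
No Solution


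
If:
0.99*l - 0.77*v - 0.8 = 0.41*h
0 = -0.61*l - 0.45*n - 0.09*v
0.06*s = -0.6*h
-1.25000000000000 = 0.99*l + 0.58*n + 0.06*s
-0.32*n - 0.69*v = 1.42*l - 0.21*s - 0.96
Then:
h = 2.40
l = -1.47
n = 2.83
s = -23.98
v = -4.20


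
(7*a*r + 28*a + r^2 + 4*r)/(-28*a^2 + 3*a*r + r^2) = (r + 4)/(-4*a + r)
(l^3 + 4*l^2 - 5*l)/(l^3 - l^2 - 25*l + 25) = l/(l - 5)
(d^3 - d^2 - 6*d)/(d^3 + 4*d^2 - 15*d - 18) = d*(d + 2)/(d^2 + 7*d + 6)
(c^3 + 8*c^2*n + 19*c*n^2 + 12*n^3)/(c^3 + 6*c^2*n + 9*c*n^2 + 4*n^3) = (c + 3*n)/(c + n)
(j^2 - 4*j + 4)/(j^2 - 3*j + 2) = (j - 2)/(j - 1)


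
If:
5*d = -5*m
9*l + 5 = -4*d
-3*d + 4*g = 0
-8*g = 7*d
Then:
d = 0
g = 0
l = -5/9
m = 0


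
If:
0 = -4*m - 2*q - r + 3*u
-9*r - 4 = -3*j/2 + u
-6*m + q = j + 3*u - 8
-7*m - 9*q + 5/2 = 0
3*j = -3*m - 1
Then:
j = -16958/12057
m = 4313/4019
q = -13429/24114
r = -18523/24114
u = 6459/8038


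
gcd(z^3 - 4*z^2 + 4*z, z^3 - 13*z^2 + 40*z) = z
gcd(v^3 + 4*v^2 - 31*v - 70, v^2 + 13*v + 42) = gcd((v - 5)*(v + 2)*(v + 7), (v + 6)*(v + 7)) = v + 7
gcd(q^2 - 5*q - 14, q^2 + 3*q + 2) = q + 2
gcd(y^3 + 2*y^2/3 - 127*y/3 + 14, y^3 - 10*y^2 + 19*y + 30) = y - 6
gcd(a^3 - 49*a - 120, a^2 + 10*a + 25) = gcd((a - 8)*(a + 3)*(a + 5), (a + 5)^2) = a + 5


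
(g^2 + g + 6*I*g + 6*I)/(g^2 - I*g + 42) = (g + 1)/(g - 7*I)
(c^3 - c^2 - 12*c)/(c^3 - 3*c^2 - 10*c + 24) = c/(c - 2)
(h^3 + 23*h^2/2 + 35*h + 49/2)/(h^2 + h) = h + 21/2 + 49/(2*h)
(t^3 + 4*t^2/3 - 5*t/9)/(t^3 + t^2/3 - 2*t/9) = (3*t + 5)/(3*t + 2)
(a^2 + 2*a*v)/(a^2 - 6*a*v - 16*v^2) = a/(a - 8*v)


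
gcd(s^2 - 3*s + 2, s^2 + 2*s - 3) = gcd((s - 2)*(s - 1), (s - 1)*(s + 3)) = s - 1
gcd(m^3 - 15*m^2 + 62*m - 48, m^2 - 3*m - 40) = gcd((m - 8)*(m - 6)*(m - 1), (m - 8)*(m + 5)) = m - 8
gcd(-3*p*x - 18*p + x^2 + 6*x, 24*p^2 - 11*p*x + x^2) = -3*p + x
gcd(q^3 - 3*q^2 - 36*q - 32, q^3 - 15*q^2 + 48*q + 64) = q^2 - 7*q - 8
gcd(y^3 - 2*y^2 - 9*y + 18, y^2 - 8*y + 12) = y - 2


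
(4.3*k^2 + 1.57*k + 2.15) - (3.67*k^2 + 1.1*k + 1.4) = 0.63*k^2 + 0.47*k + 0.75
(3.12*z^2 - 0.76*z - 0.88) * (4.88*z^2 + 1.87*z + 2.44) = 15.2256*z^4 + 2.1256*z^3 + 1.8972*z^2 - 3.5*z - 2.1472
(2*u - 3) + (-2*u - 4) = -7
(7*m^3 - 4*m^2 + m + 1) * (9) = 63*m^3 - 36*m^2 + 9*m + 9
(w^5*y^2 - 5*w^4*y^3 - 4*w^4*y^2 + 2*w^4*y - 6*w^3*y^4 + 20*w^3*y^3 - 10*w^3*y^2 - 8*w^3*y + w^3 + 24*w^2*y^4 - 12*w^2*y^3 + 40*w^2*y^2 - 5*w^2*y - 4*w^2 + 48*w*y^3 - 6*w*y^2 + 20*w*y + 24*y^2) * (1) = w^5*y^2 - 5*w^4*y^3 - 4*w^4*y^2 + 2*w^4*y - 6*w^3*y^4 + 20*w^3*y^3 - 10*w^3*y^2 - 8*w^3*y + w^3 + 24*w^2*y^4 - 12*w^2*y^3 + 40*w^2*y^2 - 5*w^2*y - 4*w^2 + 48*w*y^3 - 6*w*y^2 + 20*w*y + 24*y^2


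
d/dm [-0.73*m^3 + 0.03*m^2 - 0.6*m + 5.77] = -2.19*m^2 + 0.06*m - 0.6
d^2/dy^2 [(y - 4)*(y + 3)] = 2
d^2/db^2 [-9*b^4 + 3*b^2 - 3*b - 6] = 6 - 108*b^2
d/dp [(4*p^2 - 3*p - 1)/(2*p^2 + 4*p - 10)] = (11*p^2 - 38*p + 17)/(2*(p^4 + 4*p^3 - 6*p^2 - 20*p + 25))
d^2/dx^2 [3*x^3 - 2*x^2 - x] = 18*x - 4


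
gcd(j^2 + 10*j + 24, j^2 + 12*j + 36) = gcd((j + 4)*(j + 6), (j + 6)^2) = j + 6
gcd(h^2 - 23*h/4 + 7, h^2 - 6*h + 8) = h - 4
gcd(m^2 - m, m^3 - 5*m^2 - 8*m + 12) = m - 1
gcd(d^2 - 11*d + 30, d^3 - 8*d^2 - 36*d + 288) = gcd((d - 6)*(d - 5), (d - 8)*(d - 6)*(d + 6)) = d - 6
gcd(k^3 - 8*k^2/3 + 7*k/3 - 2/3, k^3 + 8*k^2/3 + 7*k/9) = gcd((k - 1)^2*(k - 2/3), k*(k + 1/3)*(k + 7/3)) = 1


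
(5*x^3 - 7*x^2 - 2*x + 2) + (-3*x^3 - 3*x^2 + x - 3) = 2*x^3 - 10*x^2 - x - 1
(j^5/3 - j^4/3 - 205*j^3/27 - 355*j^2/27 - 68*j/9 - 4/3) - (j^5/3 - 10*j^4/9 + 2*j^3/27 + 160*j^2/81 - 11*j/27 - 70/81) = 7*j^4/9 - 23*j^3/3 - 1225*j^2/81 - 193*j/27 - 38/81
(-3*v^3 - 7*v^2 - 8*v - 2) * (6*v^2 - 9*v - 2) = -18*v^5 - 15*v^4 + 21*v^3 + 74*v^2 + 34*v + 4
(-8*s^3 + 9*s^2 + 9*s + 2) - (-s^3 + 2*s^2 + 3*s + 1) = -7*s^3 + 7*s^2 + 6*s + 1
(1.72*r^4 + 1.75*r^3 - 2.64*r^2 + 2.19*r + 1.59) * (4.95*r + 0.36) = 8.514*r^5 + 9.2817*r^4 - 12.438*r^3 + 9.8901*r^2 + 8.6589*r + 0.5724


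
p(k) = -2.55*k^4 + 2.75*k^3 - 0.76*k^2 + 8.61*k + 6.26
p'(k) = -10.2*k^3 + 8.25*k^2 - 1.52*k + 8.61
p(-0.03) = 6.00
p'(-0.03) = 8.66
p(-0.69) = -1.52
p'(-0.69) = 16.94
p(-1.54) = -33.19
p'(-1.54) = 67.77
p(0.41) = 9.78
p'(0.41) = 8.67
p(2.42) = -25.84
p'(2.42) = -91.31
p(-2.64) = -196.23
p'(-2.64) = 257.80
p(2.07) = -1.60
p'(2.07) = -49.66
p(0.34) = 9.17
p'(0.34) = 8.65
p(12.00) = -48124.66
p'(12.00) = -16447.23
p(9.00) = -14703.61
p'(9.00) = -6772.62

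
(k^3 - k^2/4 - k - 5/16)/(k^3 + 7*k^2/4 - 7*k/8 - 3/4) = (8*k^2 - 6*k - 5)/(2*(4*k^2 + 5*k - 6))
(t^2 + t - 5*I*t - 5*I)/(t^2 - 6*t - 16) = (-t^2 - t + 5*I*t + 5*I)/(-t^2 + 6*t + 16)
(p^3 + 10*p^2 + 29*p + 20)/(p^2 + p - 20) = (p^2 + 5*p + 4)/(p - 4)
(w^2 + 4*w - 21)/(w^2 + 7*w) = (w - 3)/w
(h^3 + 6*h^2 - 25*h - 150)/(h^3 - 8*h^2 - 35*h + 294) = (h^2 - 25)/(h^2 - 14*h + 49)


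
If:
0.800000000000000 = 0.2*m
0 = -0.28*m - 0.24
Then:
No Solution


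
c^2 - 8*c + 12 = (c - 6)*(c - 2)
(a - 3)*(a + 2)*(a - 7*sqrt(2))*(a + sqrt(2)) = a^4 - 6*sqrt(2)*a^3 - a^3 - 20*a^2 + 6*sqrt(2)*a^2 + 14*a + 36*sqrt(2)*a + 84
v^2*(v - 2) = v^3 - 2*v^2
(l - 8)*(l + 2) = l^2 - 6*l - 16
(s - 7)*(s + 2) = s^2 - 5*s - 14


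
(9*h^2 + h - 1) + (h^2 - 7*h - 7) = 10*h^2 - 6*h - 8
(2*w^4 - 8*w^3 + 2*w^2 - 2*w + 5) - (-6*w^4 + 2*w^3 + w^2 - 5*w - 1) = 8*w^4 - 10*w^3 + w^2 + 3*w + 6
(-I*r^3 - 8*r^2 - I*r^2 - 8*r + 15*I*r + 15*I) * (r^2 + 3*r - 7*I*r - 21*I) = -I*r^5 - 15*r^4 - 4*I*r^4 - 60*r^3 + 68*I*r^3 + 60*r^2 + 284*I*r^2 + 420*r + 213*I*r + 315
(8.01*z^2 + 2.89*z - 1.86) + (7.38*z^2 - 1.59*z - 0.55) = 15.39*z^2 + 1.3*z - 2.41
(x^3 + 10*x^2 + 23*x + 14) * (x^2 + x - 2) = x^5 + 11*x^4 + 31*x^3 + 17*x^2 - 32*x - 28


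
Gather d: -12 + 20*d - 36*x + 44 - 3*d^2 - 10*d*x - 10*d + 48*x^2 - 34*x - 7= -3*d^2 + d*(10 - 10*x) + 48*x^2 - 70*x + 25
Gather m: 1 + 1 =2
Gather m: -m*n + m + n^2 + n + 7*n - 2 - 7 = m*(1 - n) + n^2 + 8*n - 9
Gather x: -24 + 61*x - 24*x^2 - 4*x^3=-4*x^3 - 24*x^2 + 61*x - 24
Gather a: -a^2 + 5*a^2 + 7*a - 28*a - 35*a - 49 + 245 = 4*a^2 - 56*a + 196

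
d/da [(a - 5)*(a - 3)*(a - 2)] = 3*a^2 - 20*a + 31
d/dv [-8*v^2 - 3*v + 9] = -16*v - 3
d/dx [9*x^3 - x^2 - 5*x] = 27*x^2 - 2*x - 5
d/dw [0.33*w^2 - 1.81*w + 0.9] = 0.66*w - 1.81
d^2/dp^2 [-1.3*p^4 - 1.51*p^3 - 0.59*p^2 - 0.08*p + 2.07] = -15.6*p^2 - 9.06*p - 1.18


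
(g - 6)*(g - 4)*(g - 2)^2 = g^4 - 14*g^3 + 68*g^2 - 136*g + 96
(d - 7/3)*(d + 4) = d^2 + 5*d/3 - 28/3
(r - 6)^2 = r^2 - 12*r + 36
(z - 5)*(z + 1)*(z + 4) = z^3 - 21*z - 20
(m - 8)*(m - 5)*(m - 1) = m^3 - 14*m^2 + 53*m - 40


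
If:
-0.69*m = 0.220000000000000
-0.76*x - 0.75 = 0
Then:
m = -0.32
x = -0.99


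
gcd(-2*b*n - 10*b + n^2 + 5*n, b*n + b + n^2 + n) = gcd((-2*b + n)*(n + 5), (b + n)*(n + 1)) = 1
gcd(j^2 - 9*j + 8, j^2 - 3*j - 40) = j - 8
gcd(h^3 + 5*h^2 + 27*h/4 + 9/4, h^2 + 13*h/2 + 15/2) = h + 3/2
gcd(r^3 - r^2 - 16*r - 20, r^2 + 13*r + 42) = 1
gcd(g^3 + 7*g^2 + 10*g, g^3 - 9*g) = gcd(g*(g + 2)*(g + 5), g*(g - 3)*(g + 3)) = g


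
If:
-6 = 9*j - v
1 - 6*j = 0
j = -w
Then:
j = 1/6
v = 15/2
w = -1/6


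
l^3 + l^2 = l^2*(l + 1)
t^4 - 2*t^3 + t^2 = t^2*(t - 1)^2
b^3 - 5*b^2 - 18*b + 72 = (b - 6)*(b - 3)*(b + 4)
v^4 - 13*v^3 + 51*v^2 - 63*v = v*(v - 7)*(v - 3)^2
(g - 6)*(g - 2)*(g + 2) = g^3 - 6*g^2 - 4*g + 24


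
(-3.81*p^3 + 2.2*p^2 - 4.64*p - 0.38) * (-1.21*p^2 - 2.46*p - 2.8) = 4.6101*p^5 + 6.7106*p^4 + 10.8704*p^3 + 5.7142*p^2 + 13.9268*p + 1.064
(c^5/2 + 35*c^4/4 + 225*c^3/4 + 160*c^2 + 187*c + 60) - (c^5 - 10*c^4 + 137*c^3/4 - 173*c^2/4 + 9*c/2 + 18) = -c^5/2 + 75*c^4/4 + 22*c^3 + 813*c^2/4 + 365*c/2 + 42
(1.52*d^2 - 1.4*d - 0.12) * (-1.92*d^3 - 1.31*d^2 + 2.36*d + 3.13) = -2.9184*d^5 + 0.6968*d^4 + 5.6516*d^3 + 1.6108*d^2 - 4.6652*d - 0.3756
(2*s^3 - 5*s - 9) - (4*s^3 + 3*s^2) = -2*s^3 - 3*s^2 - 5*s - 9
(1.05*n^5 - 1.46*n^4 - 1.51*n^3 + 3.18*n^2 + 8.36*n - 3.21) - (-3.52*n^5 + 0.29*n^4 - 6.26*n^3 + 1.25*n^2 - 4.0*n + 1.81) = 4.57*n^5 - 1.75*n^4 + 4.75*n^3 + 1.93*n^2 + 12.36*n - 5.02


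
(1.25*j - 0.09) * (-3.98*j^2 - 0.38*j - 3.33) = -4.975*j^3 - 0.1168*j^2 - 4.1283*j + 0.2997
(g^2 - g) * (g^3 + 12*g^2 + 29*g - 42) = g^5 + 11*g^4 + 17*g^3 - 71*g^2 + 42*g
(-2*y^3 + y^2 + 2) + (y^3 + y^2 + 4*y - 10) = -y^3 + 2*y^2 + 4*y - 8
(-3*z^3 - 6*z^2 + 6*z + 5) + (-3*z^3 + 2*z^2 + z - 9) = -6*z^3 - 4*z^2 + 7*z - 4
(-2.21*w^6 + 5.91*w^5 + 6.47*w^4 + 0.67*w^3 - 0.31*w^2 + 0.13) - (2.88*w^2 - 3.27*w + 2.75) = -2.21*w^6 + 5.91*w^5 + 6.47*w^4 + 0.67*w^3 - 3.19*w^2 + 3.27*w - 2.62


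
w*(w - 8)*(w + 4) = w^3 - 4*w^2 - 32*w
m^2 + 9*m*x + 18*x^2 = (m + 3*x)*(m + 6*x)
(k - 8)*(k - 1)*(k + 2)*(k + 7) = k^4 - 59*k^2 - 54*k + 112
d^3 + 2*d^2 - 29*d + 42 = (d - 3)*(d - 2)*(d + 7)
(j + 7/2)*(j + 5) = j^2 + 17*j/2 + 35/2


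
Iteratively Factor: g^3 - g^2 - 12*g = (g)*(g^2 - g - 12) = g*(g + 3)*(g - 4)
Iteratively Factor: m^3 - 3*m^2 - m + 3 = (m - 3)*(m^2 - 1) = (m - 3)*(m - 1)*(m + 1)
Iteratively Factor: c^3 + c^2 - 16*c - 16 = (c + 1)*(c^2 - 16) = (c - 4)*(c + 1)*(c + 4)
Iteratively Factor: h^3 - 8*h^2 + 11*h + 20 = (h + 1)*(h^2 - 9*h + 20) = (h - 5)*(h + 1)*(h - 4)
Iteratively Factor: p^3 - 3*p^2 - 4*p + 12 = (p - 2)*(p^2 - p - 6) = (p - 2)*(p + 2)*(p - 3)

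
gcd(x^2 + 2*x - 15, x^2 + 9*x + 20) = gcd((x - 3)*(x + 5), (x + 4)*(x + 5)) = x + 5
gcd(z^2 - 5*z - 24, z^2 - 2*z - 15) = z + 3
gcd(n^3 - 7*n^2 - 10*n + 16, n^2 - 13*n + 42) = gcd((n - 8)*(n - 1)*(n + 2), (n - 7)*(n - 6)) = 1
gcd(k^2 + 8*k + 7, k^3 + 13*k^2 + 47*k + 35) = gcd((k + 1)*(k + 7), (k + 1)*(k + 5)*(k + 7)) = k^2 + 8*k + 7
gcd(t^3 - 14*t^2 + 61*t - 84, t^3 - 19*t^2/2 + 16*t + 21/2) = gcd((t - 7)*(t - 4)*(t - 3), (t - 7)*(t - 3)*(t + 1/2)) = t^2 - 10*t + 21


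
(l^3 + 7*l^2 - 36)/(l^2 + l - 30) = (l^2 + l - 6)/(l - 5)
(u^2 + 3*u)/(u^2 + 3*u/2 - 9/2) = 2*u/(2*u - 3)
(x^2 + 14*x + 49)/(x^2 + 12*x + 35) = (x + 7)/(x + 5)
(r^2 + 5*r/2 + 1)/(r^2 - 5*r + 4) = (r^2 + 5*r/2 + 1)/(r^2 - 5*r + 4)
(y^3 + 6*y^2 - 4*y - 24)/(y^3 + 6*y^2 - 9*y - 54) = (y^2 - 4)/(y^2 - 9)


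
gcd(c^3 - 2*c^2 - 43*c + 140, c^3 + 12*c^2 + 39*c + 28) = c + 7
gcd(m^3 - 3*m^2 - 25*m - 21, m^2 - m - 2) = m + 1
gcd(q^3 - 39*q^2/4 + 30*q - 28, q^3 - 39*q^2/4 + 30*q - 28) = q^3 - 39*q^2/4 + 30*q - 28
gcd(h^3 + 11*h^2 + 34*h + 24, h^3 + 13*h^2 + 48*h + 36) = h^2 + 7*h + 6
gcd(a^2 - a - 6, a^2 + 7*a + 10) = a + 2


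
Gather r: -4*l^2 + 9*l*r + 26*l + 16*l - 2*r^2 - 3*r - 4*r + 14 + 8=-4*l^2 + 42*l - 2*r^2 + r*(9*l - 7) + 22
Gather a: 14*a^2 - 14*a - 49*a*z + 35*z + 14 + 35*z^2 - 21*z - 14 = 14*a^2 + a*(-49*z - 14) + 35*z^2 + 14*z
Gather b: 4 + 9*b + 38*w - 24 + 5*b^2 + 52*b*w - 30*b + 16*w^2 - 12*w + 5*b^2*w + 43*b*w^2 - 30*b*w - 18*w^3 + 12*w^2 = b^2*(5*w + 5) + b*(43*w^2 + 22*w - 21) - 18*w^3 + 28*w^2 + 26*w - 20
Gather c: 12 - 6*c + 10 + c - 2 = 20 - 5*c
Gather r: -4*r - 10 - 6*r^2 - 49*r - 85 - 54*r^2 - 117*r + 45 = -60*r^2 - 170*r - 50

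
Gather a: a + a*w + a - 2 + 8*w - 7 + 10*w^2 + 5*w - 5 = a*(w + 2) + 10*w^2 + 13*w - 14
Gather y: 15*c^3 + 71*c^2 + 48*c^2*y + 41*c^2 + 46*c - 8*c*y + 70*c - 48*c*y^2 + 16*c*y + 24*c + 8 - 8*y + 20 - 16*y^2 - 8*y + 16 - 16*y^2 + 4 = 15*c^3 + 112*c^2 + 140*c + y^2*(-48*c - 32) + y*(48*c^2 + 8*c - 16) + 48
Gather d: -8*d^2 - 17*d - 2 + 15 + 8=-8*d^2 - 17*d + 21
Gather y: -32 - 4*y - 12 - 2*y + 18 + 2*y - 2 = -4*y - 28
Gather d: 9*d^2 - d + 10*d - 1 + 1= 9*d^2 + 9*d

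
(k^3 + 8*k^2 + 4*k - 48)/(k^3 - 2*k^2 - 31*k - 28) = (k^2 + 4*k - 12)/(k^2 - 6*k - 7)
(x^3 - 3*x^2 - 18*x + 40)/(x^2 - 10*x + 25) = (x^2 + 2*x - 8)/(x - 5)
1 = 1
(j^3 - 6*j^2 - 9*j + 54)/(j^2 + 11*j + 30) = (j^3 - 6*j^2 - 9*j + 54)/(j^2 + 11*j + 30)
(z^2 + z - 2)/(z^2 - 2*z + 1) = (z + 2)/(z - 1)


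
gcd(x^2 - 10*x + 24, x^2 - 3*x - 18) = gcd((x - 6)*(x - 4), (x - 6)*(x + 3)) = x - 6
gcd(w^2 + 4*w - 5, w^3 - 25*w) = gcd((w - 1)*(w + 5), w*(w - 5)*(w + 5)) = w + 5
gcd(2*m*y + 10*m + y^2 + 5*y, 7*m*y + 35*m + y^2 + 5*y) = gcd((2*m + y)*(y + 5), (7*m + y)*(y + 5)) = y + 5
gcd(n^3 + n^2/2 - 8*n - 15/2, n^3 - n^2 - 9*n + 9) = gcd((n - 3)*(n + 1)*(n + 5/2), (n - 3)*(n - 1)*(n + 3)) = n - 3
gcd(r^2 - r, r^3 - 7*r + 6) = r - 1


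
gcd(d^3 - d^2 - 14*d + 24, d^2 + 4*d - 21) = d - 3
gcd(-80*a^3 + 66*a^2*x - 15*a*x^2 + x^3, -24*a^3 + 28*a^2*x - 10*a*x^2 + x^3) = -2*a + x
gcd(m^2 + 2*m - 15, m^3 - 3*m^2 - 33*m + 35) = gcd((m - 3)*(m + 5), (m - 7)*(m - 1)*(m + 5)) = m + 5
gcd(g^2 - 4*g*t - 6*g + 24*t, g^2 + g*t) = 1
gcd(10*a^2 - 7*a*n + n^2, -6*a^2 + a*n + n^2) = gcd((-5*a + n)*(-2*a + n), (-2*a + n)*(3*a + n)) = 2*a - n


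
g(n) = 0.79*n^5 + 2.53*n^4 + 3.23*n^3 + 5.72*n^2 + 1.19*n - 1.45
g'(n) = 3.95*n^4 + 10.12*n^3 + 9.69*n^2 + 11.44*n + 1.19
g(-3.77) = -188.27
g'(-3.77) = 351.45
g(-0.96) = 1.33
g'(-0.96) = -6.46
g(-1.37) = 4.45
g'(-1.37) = -8.40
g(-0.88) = 0.83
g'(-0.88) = -5.90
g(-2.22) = 7.61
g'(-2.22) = 8.77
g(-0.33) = -1.31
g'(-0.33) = -1.85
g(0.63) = 2.85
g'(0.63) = 15.40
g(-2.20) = 7.78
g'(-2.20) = 7.69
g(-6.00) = -3364.51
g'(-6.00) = 3214.67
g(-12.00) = -148888.69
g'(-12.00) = 65679.11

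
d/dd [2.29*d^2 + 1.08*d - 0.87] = 4.58*d + 1.08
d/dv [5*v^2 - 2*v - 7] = 10*v - 2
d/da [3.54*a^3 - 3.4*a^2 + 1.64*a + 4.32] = 10.62*a^2 - 6.8*a + 1.64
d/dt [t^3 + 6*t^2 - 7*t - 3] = 3*t^2 + 12*t - 7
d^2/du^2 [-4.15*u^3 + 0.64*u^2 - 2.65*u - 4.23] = 1.28 - 24.9*u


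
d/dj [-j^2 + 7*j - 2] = 7 - 2*j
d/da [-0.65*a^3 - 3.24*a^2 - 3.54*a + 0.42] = -1.95*a^2 - 6.48*a - 3.54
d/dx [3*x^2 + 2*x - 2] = 6*x + 2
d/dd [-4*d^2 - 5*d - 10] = -8*d - 5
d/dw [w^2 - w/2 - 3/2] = 2*w - 1/2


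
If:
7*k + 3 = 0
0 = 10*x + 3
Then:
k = -3/7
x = -3/10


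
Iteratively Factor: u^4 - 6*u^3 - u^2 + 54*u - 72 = (u + 3)*(u^3 - 9*u^2 + 26*u - 24) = (u - 3)*(u + 3)*(u^2 - 6*u + 8) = (u - 4)*(u - 3)*(u + 3)*(u - 2)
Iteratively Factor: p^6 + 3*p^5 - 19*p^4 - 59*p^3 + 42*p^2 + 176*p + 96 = (p - 4)*(p^5 + 7*p^4 + 9*p^3 - 23*p^2 - 50*p - 24) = (p - 4)*(p + 1)*(p^4 + 6*p^3 + 3*p^2 - 26*p - 24) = (p - 4)*(p + 1)*(p + 4)*(p^3 + 2*p^2 - 5*p - 6) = (p - 4)*(p + 1)^2*(p + 4)*(p^2 + p - 6) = (p - 4)*(p + 1)^2*(p + 3)*(p + 4)*(p - 2)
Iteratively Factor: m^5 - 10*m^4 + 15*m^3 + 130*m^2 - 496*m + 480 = (m + 4)*(m^4 - 14*m^3 + 71*m^2 - 154*m + 120) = (m - 5)*(m + 4)*(m^3 - 9*m^2 + 26*m - 24) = (m - 5)*(m - 4)*(m + 4)*(m^2 - 5*m + 6) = (m - 5)*(m - 4)*(m - 2)*(m + 4)*(m - 3)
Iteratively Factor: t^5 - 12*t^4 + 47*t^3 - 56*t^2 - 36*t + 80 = (t - 5)*(t^4 - 7*t^3 + 12*t^2 + 4*t - 16) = (t - 5)*(t - 4)*(t^3 - 3*t^2 + 4) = (t - 5)*(t - 4)*(t + 1)*(t^2 - 4*t + 4) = (t - 5)*(t - 4)*(t - 2)*(t + 1)*(t - 2)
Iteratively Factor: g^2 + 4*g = (g + 4)*(g)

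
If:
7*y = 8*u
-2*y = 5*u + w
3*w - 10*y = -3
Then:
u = 21/233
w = -153/233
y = 24/233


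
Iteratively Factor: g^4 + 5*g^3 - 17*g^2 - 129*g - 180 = (g + 4)*(g^3 + g^2 - 21*g - 45) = (g - 5)*(g + 4)*(g^2 + 6*g + 9) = (g - 5)*(g + 3)*(g + 4)*(g + 3)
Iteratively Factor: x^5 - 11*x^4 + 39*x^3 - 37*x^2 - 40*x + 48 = (x + 1)*(x^4 - 12*x^3 + 51*x^2 - 88*x + 48) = (x - 4)*(x + 1)*(x^3 - 8*x^2 + 19*x - 12) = (x - 4)*(x - 3)*(x + 1)*(x^2 - 5*x + 4) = (x - 4)^2*(x - 3)*(x + 1)*(x - 1)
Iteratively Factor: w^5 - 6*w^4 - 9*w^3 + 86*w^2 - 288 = (w + 3)*(w^4 - 9*w^3 + 18*w^2 + 32*w - 96) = (w - 3)*(w + 3)*(w^3 - 6*w^2 + 32) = (w - 4)*(w - 3)*(w + 3)*(w^2 - 2*w - 8) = (w - 4)*(w - 3)*(w + 2)*(w + 3)*(w - 4)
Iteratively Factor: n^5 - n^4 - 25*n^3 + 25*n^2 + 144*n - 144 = (n + 3)*(n^4 - 4*n^3 - 13*n^2 + 64*n - 48) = (n - 1)*(n + 3)*(n^3 - 3*n^2 - 16*n + 48) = (n - 1)*(n + 3)*(n + 4)*(n^2 - 7*n + 12) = (n - 3)*(n - 1)*(n + 3)*(n + 4)*(n - 4)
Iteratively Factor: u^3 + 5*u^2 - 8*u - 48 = (u + 4)*(u^2 + u - 12) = (u + 4)^2*(u - 3)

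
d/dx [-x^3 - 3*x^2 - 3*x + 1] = -3*x^2 - 6*x - 3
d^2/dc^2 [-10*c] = 0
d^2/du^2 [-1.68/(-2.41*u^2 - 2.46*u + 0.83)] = (-19.515216*u^2 - 19.920096*u + 1.68*(4.82*u + 2.46)*(9.64*u + 4.92) + 6.721008)/(2.41*u^2 + 2.46*u - 0.83)^3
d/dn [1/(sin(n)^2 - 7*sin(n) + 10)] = (7 - 2*sin(n))*cos(n)/(sin(n)^2 - 7*sin(n) + 10)^2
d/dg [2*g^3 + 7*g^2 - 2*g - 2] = 6*g^2 + 14*g - 2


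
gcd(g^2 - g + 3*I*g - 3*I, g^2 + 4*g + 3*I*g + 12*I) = g + 3*I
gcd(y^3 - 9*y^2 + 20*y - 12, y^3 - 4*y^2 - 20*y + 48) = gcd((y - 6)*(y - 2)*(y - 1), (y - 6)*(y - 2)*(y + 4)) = y^2 - 8*y + 12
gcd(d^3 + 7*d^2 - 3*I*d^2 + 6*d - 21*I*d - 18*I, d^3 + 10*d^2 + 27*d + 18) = d^2 + 7*d + 6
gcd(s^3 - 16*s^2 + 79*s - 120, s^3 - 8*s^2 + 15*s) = s^2 - 8*s + 15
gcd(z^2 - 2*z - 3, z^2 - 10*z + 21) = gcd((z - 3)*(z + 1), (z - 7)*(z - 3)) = z - 3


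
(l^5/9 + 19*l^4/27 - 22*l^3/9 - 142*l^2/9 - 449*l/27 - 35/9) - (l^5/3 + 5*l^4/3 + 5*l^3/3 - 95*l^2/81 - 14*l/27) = -2*l^5/9 - 26*l^4/27 - 37*l^3/9 - 1183*l^2/81 - 145*l/9 - 35/9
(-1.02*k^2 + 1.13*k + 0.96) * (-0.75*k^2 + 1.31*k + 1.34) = 0.765*k^4 - 2.1837*k^3 - 0.6065*k^2 + 2.7718*k + 1.2864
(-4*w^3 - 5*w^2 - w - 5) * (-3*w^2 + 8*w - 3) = 12*w^5 - 17*w^4 - 25*w^3 + 22*w^2 - 37*w + 15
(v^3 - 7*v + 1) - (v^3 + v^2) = -v^2 - 7*v + 1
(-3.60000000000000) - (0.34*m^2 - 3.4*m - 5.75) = -0.34*m^2 + 3.4*m + 2.15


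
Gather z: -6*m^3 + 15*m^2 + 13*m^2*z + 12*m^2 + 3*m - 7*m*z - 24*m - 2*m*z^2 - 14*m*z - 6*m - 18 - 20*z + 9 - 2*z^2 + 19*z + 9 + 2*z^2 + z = -6*m^3 + 27*m^2 - 2*m*z^2 - 27*m + z*(13*m^2 - 21*m)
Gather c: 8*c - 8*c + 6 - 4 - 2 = 0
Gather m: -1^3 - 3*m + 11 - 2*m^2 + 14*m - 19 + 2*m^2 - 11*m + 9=0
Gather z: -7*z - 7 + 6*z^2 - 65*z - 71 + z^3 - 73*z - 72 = z^3 + 6*z^2 - 145*z - 150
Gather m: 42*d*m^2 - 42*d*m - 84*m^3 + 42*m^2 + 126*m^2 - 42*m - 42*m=-84*m^3 + m^2*(42*d + 168) + m*(-42*d - 84)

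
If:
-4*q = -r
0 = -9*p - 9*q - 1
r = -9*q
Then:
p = -1/9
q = 0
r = 0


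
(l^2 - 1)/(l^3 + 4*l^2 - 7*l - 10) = (l - 1)/(l^2 + 3*l - 10)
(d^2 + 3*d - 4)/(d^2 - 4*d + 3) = (d + 4)/(d - 3)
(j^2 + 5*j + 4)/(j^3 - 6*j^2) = (j^2 + 5*j + 4)/(j^2*(j - 6))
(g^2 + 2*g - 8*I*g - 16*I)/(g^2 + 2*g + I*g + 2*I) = (g - 8*I)/(g + I)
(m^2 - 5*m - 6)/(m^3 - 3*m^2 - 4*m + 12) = (m^2 - 5*m - 6)/(m^3 - 3*m^2 - 4*m + 12)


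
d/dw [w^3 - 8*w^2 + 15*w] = 3*w^2 - 16*w + 15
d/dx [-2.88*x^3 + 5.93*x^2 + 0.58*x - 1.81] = -8.64*x^2 + 11.86*x + 0.58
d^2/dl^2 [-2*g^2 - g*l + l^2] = 2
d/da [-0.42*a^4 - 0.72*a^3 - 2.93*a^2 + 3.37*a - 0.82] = -1.68*a^3 - 2.16*a^2 - 5.86*a + 3.37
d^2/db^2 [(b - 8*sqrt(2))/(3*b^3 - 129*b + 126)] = 2*((b - 8*sqrt(2))*(3*b^2 - 43)^2 + (-3*b^2 - 3*b*(b - 8*sqrt(2)) + 43)*(b^3 - 43*b + 42))/(3*(b^3 - 43*b + 42)^3)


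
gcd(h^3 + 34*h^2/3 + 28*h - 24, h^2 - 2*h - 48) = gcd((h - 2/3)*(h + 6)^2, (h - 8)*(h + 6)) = h + 6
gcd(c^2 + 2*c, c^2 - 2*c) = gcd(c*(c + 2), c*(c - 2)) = c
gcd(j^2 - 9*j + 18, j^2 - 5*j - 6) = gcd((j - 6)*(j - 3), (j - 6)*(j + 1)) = j - 6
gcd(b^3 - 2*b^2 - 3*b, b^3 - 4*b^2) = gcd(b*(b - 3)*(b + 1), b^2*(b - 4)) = b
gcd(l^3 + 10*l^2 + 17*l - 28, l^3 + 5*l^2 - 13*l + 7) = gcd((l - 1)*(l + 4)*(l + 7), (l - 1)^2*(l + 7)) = l^2 + 6*l - 7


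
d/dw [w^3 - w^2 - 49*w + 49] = 3*w^2 - 2*w - 49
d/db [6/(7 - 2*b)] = 12/(2*b - 7)^2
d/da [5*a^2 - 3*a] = 10*a - 3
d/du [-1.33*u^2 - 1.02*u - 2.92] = -2.66*u - 1.02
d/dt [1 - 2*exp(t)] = -2*exp(t)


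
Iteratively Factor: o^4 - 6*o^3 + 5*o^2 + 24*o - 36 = (o + 2)*(o^3 - 8*o^2 + 21*o - 18) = (o - 3)*(o + 2)*(o^2 - 5*o + 6) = (o - 3)^2*(o + 2)*(o - 2)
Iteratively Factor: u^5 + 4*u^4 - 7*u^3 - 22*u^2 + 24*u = (u - 2)*(u^4 + 6*u^3 + 5*u^2 - 12*u) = (u - 2)*(u + 3)*(u^3 + 3*u^2 - 4*u) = (u - 2)*(u + 3)*(u + 4)*(u^2 - u) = (u - 2)*(u - 1)*(u + 3)*(u + 4)*(u)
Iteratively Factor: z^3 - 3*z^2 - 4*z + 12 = (z - 2)*(z^2 - z - 6) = (z - 2)*(z + 2)*(z - 3)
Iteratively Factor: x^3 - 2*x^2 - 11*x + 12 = (x + 3)*(x^2 - 5*x + 4) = (x - 1)*(x + 3)*(x - 4)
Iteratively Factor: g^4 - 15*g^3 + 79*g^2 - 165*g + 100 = (g - 5)*(g^3 - 10*g^2 + 29*g - 20) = (g - 5)^2*(g^2 - 5*g + 4) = (g - 5)^2*(g - 1)*(g - 4)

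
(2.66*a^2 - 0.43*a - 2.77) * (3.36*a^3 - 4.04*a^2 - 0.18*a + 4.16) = 8.9376*a^5 - 12.1912*a^4 - 8.0488*a^3 + 22.3338*a^2 - 1.2902*a - 11.5232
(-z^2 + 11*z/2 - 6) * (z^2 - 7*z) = -z^4 + 25*z^3/2 - 89*z^2/2 + 42*z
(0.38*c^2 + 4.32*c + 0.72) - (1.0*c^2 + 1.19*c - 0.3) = -0.62*c^2 + 3.13*c + 1.02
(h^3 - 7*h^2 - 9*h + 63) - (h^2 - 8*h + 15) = h^3 - 8*h^2 - h + 48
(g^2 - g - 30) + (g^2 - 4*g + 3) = 2*g^2 - 5*g - 27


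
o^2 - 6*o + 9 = (o - 3)^2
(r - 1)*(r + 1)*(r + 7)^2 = r^4 + 14*r^3 + 48*r^2 - 14*r - 49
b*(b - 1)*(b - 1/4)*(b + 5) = b^4 + 15*b^3/4 - 6*b^2 + 5*b/4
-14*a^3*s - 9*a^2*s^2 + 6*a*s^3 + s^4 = s*(-2*a + s)*(a + s)*(7*a + s)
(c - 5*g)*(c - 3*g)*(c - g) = c^3 - 9*c^2*g + 23*c*g^2 - 15*g^3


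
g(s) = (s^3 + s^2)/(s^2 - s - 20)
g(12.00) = 16.71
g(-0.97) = -0.00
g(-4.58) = -13.52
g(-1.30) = 0.03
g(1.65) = -0.38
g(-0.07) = -0.00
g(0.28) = -0.00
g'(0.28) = -0.04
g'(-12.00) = 0.86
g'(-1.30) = -0.15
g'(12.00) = 0.64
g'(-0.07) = 0.01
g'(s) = (1 - 2*s)*(s^3 + s^2)/(s^2 - s - 20)^2 + (3*s^2 + 2*s)/(s^2 - s - 20)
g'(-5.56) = -1.34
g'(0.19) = -0.02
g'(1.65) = -0.65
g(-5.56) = -8.56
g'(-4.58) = -15.04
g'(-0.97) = -0.05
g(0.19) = -0.00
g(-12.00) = -11.65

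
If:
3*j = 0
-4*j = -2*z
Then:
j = 0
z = 0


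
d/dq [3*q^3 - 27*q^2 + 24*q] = 9*q^2 - 54*q + 24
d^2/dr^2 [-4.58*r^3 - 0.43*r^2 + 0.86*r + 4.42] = -27.48*r - 0.86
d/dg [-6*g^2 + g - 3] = 1 - 12*g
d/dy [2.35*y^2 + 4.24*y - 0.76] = 4.7*y + 4.24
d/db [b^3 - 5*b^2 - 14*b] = 3*b^2 - 10*b - 14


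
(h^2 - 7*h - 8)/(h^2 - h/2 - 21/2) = 2*(-h^2 + 7*h + 8)/(-2*h^2 + h + 21)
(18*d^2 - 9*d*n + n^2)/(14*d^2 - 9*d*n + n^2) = (18*d^2 - 9*d*n + n^2)/(14*d^2 - 9*d*n + n^2)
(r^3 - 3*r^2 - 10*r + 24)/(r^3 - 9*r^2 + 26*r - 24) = (r + 3)/(r - 3)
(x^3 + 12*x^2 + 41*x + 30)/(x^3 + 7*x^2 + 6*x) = (x + 5)/x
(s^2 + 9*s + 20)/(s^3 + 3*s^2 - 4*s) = (s + 5)/(s*(s - 1))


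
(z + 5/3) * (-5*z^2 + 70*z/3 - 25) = -5*z^3 + 15*z^2 + 125*z/9 - 125/3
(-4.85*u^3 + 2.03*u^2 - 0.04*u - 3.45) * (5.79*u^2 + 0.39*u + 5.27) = -28.0815*u^5 + 9.8622*u^4 - 24.9994*u^3 - 9.293*u^2 - 1.5563*u - 18.1815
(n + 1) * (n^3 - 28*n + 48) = n^4 + n^3 - 28*n^2 + 20*n + 48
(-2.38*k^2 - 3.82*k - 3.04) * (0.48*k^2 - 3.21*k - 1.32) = -1.1424*k^4 + 5.8062*k^3 + 13.9446*k^2 + 14.8008*k + 4.0128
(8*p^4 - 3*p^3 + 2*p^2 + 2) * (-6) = -48*p^4 + 18*p^3 - 12*p^2 - 12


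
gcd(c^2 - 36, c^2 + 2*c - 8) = 1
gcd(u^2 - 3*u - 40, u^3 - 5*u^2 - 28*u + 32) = u - 8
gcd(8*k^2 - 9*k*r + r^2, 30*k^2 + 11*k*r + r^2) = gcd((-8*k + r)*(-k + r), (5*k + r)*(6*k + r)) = 1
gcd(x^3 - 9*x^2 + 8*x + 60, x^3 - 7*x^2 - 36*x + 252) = x - 6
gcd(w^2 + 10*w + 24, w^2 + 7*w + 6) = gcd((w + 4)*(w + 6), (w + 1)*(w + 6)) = w + 6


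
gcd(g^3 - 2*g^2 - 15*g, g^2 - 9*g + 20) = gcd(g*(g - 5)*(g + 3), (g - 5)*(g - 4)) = g - 5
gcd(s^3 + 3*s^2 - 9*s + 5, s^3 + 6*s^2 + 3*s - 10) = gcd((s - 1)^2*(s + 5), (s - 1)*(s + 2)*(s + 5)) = s^2 + 4*s - 5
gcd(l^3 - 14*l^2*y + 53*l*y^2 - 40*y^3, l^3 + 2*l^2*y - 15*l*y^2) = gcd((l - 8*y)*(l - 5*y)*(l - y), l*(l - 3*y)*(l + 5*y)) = 1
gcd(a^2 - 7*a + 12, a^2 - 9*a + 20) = a - 4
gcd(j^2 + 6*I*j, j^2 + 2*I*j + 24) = j + 6*I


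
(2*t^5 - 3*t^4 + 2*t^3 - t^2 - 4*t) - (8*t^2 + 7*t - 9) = 2*t^5 - 3*t^4 + 2*t^3 - 9*t^2 - 11*t + 9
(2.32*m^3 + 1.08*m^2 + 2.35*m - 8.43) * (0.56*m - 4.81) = 1.2992*m^4 - 10.5544*m^3 - 3.8788*m^2 - 16.0243*m + 40.5483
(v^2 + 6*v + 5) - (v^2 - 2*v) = 8*v + 5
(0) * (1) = 0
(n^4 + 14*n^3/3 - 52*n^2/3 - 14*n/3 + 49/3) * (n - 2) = n^5 + 8*n^4/3 - 80*n^3/3 + 30*n^2 + 77*n/3 - 98/3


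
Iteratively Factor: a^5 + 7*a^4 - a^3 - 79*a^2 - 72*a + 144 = (a - 1)*(a^4 + 8*a^3 + 7*a^2 - 72*a - 144) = (a - 3)*(a - 1)*(a^3 + 11*a^2 + 40*a + 48) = (a - 3)*(a - 1)*(a + 4)*(a^2 + 7*a + 12) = (a - 3)*(a - 1)*(a + 3)*(a + 4)*(a + 4)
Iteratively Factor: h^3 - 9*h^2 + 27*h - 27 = (h - 3)*(h^2 - 6*h + 9) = (h - 3)^2*(h - 3)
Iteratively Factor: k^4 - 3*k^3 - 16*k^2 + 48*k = (k)*(k^3 - 3*k^2 - 16*k + 48) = k*(k - 4)*(k^2 + k - 12) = k*(k - 4)*(k + 4)*(k - 3)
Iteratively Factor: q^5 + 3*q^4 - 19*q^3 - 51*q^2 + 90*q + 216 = (q + 3)*(q^4 - 19*q^2 + 6*q + 72) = (q + 3)*(q + 4)*(q^3 - 4*q^2 - 3*q + 18) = (q - 3)*(q + 3)*(q + 4)*(q^2 - q - 6) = (q - 3)^2*(q + 3)*(q + 4)*(q + 2)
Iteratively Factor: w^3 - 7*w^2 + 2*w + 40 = (w - 5)*(w^2 - 2*w - 8) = (w - 5)*(w + 2)*(w - 4)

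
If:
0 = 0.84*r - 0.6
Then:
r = 0.71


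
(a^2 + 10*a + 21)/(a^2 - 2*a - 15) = (a + 7)/(a - 5)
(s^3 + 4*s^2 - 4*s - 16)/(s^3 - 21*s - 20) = (s^2 - 4)/(s^2 - 4*s - 5)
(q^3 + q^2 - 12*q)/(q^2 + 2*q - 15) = q*(q + 4)/(q + 5)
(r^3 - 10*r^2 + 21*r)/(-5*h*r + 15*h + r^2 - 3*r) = r*(r - 7)/(-5*h + r)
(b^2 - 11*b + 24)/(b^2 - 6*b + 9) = (b - 8)/(b - 3)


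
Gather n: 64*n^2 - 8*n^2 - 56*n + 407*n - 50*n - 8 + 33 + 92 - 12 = 56*n^2 + 301*n + 105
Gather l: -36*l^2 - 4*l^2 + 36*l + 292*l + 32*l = -40*l^2 + 360*l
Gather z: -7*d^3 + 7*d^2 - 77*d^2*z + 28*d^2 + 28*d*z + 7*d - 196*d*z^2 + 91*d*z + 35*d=-7*d^3 + 35*d^2 - 196*d*z^2 + 42*d + z*(-77*d^2 + 119*d)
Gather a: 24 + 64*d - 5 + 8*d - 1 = 72*d + 18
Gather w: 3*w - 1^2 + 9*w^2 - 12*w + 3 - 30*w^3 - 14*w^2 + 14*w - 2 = -30*w^3 - 5*w^2 + 5*w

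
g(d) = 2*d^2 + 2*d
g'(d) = 4*d + 2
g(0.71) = 2.43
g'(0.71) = 4.84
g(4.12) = 42.19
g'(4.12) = 18.48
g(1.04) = 4.24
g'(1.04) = 6.16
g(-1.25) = 0.62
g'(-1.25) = -3.00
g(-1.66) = 2.19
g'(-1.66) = -4.64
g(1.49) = 7.42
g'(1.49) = 7.96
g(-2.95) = 11.50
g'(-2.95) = -9.80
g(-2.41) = 6.80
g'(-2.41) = -7.64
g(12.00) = 312.00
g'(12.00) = 50.00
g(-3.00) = 12.00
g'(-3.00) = -10.00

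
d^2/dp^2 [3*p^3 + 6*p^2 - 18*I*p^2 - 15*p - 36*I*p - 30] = 18*p + 12 - 36*I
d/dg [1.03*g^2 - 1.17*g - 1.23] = 2.06*g - 1.17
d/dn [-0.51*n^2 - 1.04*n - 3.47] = -1.02*n - 1.04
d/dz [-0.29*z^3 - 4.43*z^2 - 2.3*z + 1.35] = -0.87*z^2 - 8.86*z - 2.3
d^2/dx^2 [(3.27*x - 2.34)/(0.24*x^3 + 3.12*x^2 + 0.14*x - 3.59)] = (1.130112*x^5 + 13.074048*x^4 + 35.40816*x^3 - 103.333536*x^2 + 201.53016*x - 49.224468)/(0.013824*x^9 + 0.539136*x^8 + 7.03296*x^7 + 30.379968*x^6 - 12.026592*x^5 - 105.379776*x^4 - 0.126496000000003*x^3 + 120.421524*x^2 + 5.413002*x - 46.268279)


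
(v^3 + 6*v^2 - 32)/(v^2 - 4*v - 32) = (v^2 + 2*v - 8)/(v - 8)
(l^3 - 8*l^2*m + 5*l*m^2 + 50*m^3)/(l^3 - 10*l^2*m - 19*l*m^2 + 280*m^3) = (l^3 - 8*l^2*m + 5*l*m^2 + 50*m^3)/(l^3 - 10*l^2*m - 19*l*m^2 + 280*m^3)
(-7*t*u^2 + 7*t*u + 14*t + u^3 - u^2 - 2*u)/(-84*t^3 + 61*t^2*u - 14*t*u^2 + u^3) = (u^2 - u - 2)/(12*t^2 - 7*t*u + u^2)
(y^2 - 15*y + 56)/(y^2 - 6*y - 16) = (y - 7)/(y + 2)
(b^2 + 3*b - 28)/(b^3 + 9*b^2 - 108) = (b^2 + 3*b - 28)/(b^3 + 9*b^2 - 108)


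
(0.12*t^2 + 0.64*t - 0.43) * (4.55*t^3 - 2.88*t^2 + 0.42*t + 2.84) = 0.546*t^5 + 2.5664*t^4 - 3.7493*t^3 + 1.848*t^2 + 1.637*t - 1.2212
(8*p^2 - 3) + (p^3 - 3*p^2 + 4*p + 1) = p^3 + 5*p^2 + 4*p - 2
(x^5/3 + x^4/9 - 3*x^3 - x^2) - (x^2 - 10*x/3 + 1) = x^5/3 + x^4/9 - 3*x^3 - 2*x^2 + 10*x/3 - 1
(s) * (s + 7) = s^2 + 7*s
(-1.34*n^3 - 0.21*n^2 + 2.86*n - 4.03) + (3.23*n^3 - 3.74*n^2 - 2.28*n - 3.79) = 1.89*n^3 - 3.95*n^2 + 0.58*n - 7.82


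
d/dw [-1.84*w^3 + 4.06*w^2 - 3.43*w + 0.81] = -5.52*w^2 + 8.12*w - 3.43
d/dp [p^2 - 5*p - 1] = 2*p - 5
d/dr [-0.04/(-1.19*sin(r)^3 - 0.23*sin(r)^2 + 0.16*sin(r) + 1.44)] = (-0.1428*sin(r)^2 - 0.0184*sin(r) + 0.0064)*cos(r)/(1.19*sin(r)^3 + 0.23*sin(r)^2 - 0.16*sin(r) - 1.44)^2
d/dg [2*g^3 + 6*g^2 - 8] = 6*g*(g + 2)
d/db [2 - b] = -1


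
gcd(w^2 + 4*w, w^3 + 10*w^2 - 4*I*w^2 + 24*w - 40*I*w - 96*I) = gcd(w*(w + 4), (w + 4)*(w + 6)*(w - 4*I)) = w + 4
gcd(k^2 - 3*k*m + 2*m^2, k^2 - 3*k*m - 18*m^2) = 1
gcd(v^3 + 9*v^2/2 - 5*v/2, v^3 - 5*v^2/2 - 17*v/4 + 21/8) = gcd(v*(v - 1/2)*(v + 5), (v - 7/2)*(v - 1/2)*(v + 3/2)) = v - 1/2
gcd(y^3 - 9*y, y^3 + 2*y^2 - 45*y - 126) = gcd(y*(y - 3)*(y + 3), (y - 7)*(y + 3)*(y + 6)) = y + 3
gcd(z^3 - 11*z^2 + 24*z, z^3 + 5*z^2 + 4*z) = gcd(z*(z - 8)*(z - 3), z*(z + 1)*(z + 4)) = z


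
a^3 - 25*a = a*(a - 5)*(a + 5)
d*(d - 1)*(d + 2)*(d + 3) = d^4 + 4*d^3 + d^2 - 6*d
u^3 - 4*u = u*(u - 2)*(u + 2)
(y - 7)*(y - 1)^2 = y^3 - 9*y^2 + 15*y - 7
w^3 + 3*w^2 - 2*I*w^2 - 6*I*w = w*(w + 3)*(w - 2*I)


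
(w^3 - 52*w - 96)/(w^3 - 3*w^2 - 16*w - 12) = (w^2 - 2*w - 48)/(w^2 - 5*w - 6)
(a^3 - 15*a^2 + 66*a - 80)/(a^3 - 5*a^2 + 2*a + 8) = (a^2 - 13*a + 40)/(a^2 - 3*a - 4)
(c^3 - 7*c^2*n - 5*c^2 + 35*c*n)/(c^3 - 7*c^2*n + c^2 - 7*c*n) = (c - 5)/(c + 1)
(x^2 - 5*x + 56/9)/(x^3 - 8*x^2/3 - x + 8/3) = (x - 7/3)/(x^2 - 1)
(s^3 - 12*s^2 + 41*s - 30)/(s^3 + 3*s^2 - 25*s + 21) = (s^2 - 11*s + 30)/(s^2 + 4*s - 21)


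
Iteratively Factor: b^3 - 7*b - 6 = (b - 3)*(b^2 + 3*b + 2) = (b - 3)*(b + 1)*(b + 2)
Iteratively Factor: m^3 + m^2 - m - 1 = (m + 1)*(m^2 - 1) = (m + 1)^2*(m - 1)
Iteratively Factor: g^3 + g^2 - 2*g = (g - 1)*(g^2 + 2*g) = g*(g - 1)*(g + 2)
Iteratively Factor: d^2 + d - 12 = (d - 3)*(d + 4)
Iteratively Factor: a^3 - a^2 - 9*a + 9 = (a - 1)*(a^2 - 9) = (a - 3)*(a - 1)*(a + 3)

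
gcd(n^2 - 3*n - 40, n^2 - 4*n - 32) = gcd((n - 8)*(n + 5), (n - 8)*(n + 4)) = n - 8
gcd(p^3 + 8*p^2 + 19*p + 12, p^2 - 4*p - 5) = p + 1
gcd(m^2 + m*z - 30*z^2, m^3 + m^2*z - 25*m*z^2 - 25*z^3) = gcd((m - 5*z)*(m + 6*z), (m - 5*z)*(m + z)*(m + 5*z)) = -m + 5*z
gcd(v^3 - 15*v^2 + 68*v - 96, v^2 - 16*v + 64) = v - 8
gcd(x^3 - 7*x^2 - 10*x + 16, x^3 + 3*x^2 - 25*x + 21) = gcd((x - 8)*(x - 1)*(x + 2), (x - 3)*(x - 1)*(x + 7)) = x - 1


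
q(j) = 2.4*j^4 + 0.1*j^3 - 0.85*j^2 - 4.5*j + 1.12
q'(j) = 9.6*j^3 + 0.3*j^2 - 1.7*j - 4.5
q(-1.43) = 15.56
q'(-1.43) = -29.53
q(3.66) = 408.83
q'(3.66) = 463.96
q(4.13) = 673.33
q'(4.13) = 669.87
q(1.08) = -1.34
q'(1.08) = 6.11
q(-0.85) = 5.52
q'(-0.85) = -8.73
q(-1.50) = 17.77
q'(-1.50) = -33.68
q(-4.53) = 1005.42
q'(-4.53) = -883.06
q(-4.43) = 920.01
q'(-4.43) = -825.69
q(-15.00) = 121039.87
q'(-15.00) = -32311.50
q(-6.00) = 3086.32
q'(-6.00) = -2057.10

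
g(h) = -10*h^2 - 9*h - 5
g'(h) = -20*h - 9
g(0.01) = -5.09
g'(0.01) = -9.20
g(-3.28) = -83.06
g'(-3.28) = 56.60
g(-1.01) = -6.11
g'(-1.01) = 11.20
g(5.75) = -387.38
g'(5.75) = -124.00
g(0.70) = -16.20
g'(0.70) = -23.00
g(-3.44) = -92.38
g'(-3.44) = 59.80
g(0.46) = -11.26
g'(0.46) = -18.20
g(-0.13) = -4.00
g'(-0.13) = -6.40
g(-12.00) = -1337.00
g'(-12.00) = 231.00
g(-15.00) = -2120.00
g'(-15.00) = 291.00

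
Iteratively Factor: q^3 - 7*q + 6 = (q - 1)*(q^2 + q - 6) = (q - 2)*(q - 1)*(q + 3)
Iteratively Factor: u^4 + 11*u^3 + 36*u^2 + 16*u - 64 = (u + 4)*(u^3 + 7*u^2 + 8*u - 16) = (u + 4)^2*(u^2 + 3*u - 4) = (u + 4)^3*(u - 1)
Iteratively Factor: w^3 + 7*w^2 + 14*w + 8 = (w + 1)*(w^2 + 6*w + 8) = (w + 1)*(w + 4)*(w + 2)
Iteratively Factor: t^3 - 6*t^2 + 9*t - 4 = (t - 4)*(t^2 - 2*t + 1) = (t - 4)*(t - 1)*(t - 1)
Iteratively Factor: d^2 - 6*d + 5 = (d - 5)*(d - 1)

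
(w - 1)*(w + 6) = w^2 + 5*w - 6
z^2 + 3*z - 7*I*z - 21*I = (z + 3)*(z - 7*I)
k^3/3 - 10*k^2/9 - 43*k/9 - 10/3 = (k/3 + 1/3)*(k - 6)*(k + 5/3)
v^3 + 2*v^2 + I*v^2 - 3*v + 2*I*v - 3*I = (v - 1)*(v + 3)*(v + I)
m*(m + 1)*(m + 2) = m^3 + 3*m^2 + 2*m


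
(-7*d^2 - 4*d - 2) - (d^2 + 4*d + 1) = -8*d^2 - 8*d - 3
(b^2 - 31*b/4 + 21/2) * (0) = 0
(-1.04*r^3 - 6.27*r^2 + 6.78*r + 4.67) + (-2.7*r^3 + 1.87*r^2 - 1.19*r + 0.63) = -3.74*r^3 - 4.4*r^2 + 5.59*r + 5.3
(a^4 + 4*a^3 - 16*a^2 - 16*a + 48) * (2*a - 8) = 2*a^5 - 64*a^3 + 96*a^2 + 224*a - 384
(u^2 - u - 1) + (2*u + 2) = u^2 + u + 1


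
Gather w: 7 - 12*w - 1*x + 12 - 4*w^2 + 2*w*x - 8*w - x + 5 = -4*w^2 + w*(2*x - 20) - 2*x + 24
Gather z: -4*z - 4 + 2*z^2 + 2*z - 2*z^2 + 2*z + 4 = 0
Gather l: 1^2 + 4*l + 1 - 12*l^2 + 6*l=-12*l^2 + 10*l + 2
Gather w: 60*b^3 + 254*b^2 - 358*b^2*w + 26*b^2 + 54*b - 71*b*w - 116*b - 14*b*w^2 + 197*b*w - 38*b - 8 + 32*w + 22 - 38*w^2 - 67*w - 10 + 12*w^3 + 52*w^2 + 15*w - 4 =60*b^3 + 280*b^2 - 100*b + 12*w^3 + w^2*(14 - 14*b) + w*(-358*b^2 + 126*b - 20)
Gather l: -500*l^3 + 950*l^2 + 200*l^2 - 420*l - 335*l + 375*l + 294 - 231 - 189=-500*l^3 + 1150*l^2 - 380*l - 126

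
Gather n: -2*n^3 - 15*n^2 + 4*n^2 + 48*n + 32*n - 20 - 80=-2*n^3 - 11*n^2 + 80*n - 100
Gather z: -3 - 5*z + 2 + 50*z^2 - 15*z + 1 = 50*z^2 - 20*z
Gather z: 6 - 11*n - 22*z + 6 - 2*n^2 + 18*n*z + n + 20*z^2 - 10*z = -2*n^2 - 10*n + 20*z^2 + z*(18*n - 32) + 12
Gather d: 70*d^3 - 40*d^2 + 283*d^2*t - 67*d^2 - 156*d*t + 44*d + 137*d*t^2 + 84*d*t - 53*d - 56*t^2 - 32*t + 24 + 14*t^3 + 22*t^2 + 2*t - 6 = 70*d^3 + d^2*(283*t - 107) + d*(137*t^2 - 72*t - 9) + 14*t^3 - 34*t^2 - 30*t + 18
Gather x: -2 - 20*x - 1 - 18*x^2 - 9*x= -18*x^2 - 29*x - 3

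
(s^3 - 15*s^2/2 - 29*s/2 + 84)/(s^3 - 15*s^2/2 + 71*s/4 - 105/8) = 4*(2*s^3 - 15*s^2 - 29*s + 168)/(8*s^3 - 60*s^2 + 142*s - 105)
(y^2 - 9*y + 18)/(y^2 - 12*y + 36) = (y - 3)/(y - 6)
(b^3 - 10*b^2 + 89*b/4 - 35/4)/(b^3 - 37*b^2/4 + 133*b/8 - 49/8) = 2*(2*b - 5)/(4*b - 7)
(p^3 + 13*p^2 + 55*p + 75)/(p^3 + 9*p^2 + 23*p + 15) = (p + 5)/(p + 1)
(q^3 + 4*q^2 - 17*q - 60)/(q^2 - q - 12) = q + 5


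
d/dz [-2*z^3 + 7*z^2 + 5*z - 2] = -6*z^2 + 14*z + 5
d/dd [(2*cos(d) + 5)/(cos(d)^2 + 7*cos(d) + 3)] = (10*cos(d) + cos(2*d) + 30)*sin(d)/(cos(d)^2 + 7*cos(d) + 3)^2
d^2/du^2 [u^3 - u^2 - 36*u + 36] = 6*u - 2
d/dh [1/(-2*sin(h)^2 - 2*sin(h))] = (2/tan(h) + cos(h)/sin(h)^2)/(2*(sin(h) + 1)^2)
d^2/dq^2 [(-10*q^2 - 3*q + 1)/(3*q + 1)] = 16/(27*q^3 + 27*q^2 + 9*q + 1)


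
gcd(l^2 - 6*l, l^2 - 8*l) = l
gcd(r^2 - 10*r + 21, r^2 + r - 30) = 1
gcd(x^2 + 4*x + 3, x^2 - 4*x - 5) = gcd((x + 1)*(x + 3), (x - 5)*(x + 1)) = x + 1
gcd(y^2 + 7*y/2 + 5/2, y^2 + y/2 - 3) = 1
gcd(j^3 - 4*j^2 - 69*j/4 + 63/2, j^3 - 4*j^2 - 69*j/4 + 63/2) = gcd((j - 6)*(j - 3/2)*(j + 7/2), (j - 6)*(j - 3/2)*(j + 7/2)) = j^3 - 4*j^2 - 69*j/4 + 63/2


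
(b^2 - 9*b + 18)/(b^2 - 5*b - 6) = (b - 3)/(b + 1)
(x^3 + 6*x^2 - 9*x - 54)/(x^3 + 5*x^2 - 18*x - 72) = (x - 3)/(x - 4)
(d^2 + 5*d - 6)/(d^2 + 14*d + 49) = (d^2 + 5*d - 6)/(d^2 + 14*d + 49)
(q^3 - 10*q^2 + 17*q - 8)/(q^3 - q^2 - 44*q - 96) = (q^2 - 2*q + 1)/(q^2 + 7*q + 12)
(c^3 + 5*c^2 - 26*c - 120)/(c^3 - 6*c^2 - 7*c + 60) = (c^2 + 10*c + 24)/(c^2 - c - 12)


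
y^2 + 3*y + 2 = (y + 1)*(y + 2)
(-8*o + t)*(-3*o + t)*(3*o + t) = 72*o^3 - 9*o^2*t - 8*o*t^2 + t^3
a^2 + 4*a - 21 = (a - 3)*(a + 7)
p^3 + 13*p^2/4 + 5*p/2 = p*(p + 5/4)*(p + 2)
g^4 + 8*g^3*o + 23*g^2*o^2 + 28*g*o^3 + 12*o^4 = (g + o)*(g + 2*o)^2*(g + 3*o)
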